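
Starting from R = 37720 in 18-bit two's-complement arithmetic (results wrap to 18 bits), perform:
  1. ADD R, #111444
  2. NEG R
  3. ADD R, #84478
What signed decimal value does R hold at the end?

Start: R = 37720 = 001001001101011000.
R = 37720 + 111444 = 149164; wraps to -112980 = 100100011010101100
R = −(-112980) = 112980 = 011011100101010100
R = 112980 + 84478 = 197458; wraps to -64686 = 110000001101010010

-64686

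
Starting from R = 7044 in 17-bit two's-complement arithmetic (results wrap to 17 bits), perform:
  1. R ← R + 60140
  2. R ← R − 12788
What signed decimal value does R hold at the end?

Start: R = 7044 = 00001101110000100.
R = 7044 + 60140 = 67184; wraps to -63888 = 10000011001110000
R = -63888 − 12788 = -76676; wraps to 54396 = 01101010001111100

54396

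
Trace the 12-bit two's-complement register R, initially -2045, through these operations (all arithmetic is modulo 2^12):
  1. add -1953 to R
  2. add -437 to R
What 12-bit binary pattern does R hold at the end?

111010101101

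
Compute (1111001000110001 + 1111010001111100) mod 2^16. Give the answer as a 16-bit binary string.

1110011010101101

  1111001000110001
+ 1111010001111100
= 1110011010101101  (discard carry-out 1)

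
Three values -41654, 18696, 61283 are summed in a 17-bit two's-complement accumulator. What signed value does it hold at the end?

38325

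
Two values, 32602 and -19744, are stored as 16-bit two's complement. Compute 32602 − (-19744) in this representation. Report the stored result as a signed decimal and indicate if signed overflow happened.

-13190; overflow

32602 → 0111111101011010
-19744 → 1011001011100000
Subtract via negate-and-add: invert 1011001011100000 + 1 = 0100110100100000 (i.e. 19744).
  0111111101011010
+ 0100110100100000
= 1100110001111010
Result 1100110001111010: MSB = 1 → 52346 − 65536 = -13190.
Both addends (after negating the subtrahend) are non-negative but the stored result is negative: signed overflow. The true value 32602 − (-19744) = 52346 lies outside [-32768, 32767].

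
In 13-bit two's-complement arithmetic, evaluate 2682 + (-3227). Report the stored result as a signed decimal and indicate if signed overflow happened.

-545; no overflow

2682 → 0101001111010
-3227 → 1001101100101
  0101001111010
+ 1001101100101
= 1110111011111
Result 1110111011111: MSB = 1 → 7647 − 8192 = -545.
Addends have opposite signs, so signed overflow cannot occur.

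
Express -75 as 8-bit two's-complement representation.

10110101

|-75| = 75 = 01001011 in 8 bits.
Invert the bits: 10110100. Add 1: 10110101.
Check: 10110101 reads as 181 − 256 = -75.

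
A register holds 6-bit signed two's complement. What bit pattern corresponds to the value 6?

6 is non-negative, so write it directly in 6 bits: 000110.

000110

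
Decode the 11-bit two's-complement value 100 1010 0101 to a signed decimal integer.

-859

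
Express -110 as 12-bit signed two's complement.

|-110| = 110 = 000001101110 in 12 bits.
Invert the bits: 111110010001. Add 1: 111110010010.
Check: 111110010010 reads as 3986 − 4096 = -110.

111110010010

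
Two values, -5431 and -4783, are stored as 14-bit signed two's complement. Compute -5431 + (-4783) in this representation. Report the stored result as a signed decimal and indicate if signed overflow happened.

6170; overflow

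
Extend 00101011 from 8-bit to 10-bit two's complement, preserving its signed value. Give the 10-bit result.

MSB of 00101011 is 0; replicate it into the new high bits.
00|00101011 → 0000101011 (still 43).

0000101011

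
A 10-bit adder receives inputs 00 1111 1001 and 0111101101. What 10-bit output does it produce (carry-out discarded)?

1011100110

  0011111001
+ 0111101101
= 1011100110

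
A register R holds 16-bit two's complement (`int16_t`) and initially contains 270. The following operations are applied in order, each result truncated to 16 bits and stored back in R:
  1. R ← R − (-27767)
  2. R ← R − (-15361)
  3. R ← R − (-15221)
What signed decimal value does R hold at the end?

Start: R = 270 = 0000000100001110.
R = 270 − (-27767) = 28037 = 0110110110000101
R = 28037 − (-15361) = 43398; wraps to -22138 = 1010100110000110
R = -22138 − (-15221) = -6917 = 1110010011111011

-6917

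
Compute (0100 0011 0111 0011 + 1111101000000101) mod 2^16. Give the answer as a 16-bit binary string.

0011110101111000

  0100001101110011
+ 1111101000000101
= 0011110101111000  (discard carry-out 1)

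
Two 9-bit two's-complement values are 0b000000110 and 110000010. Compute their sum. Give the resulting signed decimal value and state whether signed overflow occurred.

-120; no overflow

0b000000110 → 000000110 = 6 (signed)
110000010 = -126 (signed)
  000000110
+ 110000010
= 110001000
Result 110001000: MSB = 1 → 392 − 512 = -120.
Addends have opposite signs, so signed overflow cannot occur.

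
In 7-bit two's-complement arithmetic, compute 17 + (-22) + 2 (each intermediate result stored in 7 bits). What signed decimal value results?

17 + (-22) = -5 (1111011)
-5 + 2 = -3 (1111101)

-3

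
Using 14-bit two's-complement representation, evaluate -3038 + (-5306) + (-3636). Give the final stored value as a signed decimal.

4404

-3038 + (-5306) = -8344 → wraps to 8040 (01111101101000)
8040 + (-3636) = 4404 (01000100110100)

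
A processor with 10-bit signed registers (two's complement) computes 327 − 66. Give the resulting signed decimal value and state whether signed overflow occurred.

261; no overflow

327 → 0101000111
66 → 0001000010
Subtract via negate-and-add: invert 0001000010 + 1 = 1110111110 (i.e. -66).
  0101000111
+ 1110111110
= 0100000101  (discard carry-out 1)
Result 0100000101: MSB = 0 → value 261.
Addends (after negating the subtrahend) have opposite signs, so signed overflow cannot occur.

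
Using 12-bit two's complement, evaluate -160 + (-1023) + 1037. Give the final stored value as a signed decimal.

-146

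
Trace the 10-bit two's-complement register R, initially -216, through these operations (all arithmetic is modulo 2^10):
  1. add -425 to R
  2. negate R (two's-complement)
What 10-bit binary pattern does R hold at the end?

1010000001

Start: R = -216 = 1100101000.
R = -216 + (-425) = -641; wraps to 383 = 0101111111
R = −(383) = -383 = 1010000001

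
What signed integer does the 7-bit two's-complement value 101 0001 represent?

MSB is 1, so the value is negative.
Unsigned reading: 81. Subtract 2^7 = 128: 81 − 128 = -47.

-47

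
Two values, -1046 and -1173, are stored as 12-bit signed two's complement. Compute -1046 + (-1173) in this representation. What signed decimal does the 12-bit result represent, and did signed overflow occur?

-1046 → 101111101010
-1173 → 101101101011
  101111101010
+ 101101101011
= 011101010101  (discard carry-out 1)
Result 011101010101: MSB = 0 → value 1877.
Both addends are negative but the stored result is non-negative: signed overflow. The true value -1046 + (-1173) = -2219 lies outside [-2048, 2047].

1877; overflow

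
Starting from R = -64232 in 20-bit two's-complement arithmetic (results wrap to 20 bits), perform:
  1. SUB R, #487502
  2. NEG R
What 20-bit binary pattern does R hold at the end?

10000110101100110110

Start: R = -64232 = 11110000010100011000.
R = -64232 − 487502 = -551734; wraps to 496842 = 01111001010011001010
R = −(496842) = -496842 = 10000110101100110110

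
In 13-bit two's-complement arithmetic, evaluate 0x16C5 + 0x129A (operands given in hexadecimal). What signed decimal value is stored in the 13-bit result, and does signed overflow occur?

0x16C5 = 1011011000101 = -2363 (signed)
0x129A = 1001010011010 = -3430 (signed)
  1011011000101
+ 1001010011010
= 0100101011111  (discard carry-out 1)
Result 0100101011111: MSB = 0 → value 2399.
Both addends are negative but the stored result is non-negative: signed overflow. The true value -2363 + (-3430) = -5793 lies outside [-4096, 4095].

2399; overflow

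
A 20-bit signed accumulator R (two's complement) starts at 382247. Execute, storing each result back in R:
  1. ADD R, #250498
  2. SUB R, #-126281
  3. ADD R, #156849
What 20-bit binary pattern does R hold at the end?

Start: R = 382247 = 01011101010100100111.
R = 382247 + 250498 = 632745; wraps to -415831 = 10011010011110101001
R = -415831 − (-126281) = -289550 = 10111001010011110010
R = -289550 + 156849 = -132701 = 11011111100110100011

11011111100110100011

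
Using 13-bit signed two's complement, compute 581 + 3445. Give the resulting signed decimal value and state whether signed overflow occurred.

4026; no overflow

581 → 0001001000101
3445 → 0110101110101
  0001001000101
+ 0110101110101
= 0111110111010
Result 0111110111010: MSB = 0 → value 4026.
Both addends are non-negative and so is the stored result: no signed overflow.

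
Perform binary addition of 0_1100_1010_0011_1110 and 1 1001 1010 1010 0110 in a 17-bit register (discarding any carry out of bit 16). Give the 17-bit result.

  01100101000111110
+ 11001101010100110
= 00110010011100100  (discard carry-out 1)

00110010011100100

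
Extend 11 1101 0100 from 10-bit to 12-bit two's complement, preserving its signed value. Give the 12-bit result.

111111010100

MSB of 1111010100 is 1; replicate it into the new high bits.
11|1111010100 → 111111010100 (still -44).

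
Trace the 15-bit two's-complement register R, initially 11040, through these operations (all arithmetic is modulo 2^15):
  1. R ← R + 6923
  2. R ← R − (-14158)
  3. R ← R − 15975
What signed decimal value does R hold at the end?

Start: R = 11040 = 010101100100000.
R = 11040 + 6923 = 17963; wraps to -14805 = 100011000101011
R = -14805 − (-14158) = -647 = 111110101111001
R = -647 − 15975 = -16622; wraps to 16146 = 011111100010010

16146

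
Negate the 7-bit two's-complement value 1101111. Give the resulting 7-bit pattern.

Invert: 0010000. Add 1: 0010001.
Check: 1101111 = -17, 0010001 = 17.

0010001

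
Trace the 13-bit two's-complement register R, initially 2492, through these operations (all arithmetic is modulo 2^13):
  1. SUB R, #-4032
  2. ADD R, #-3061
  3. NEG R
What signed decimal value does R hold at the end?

-3463

Start: R = 2492 = 0100110111100.
R = 2492 − (-4032) = 6524; wraps to -1668 = 1100101111100
R = -1668 + (-3061) = -4729; wraps to 3463 = 0110110000111
R = −(3463) = -3463 = 1001001111001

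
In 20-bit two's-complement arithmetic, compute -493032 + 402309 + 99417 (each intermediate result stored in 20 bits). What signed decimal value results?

-493032 + 402309 = -90723 (11101001110110011101)
-90723 + 99417 = 8694 (00000010000111110110)

8694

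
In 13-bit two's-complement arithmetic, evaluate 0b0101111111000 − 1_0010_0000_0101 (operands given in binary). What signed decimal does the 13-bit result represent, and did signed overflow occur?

-1549; overflow

0b0101111111000 → 0101111111000 = 3064 (signed)
1_0010_0000_0101 → 1001000000101 = -3579 (signed)
Subtract via negate-and-add: invert 1001000000101 + 1 = 0110111111011 (i.e. 3579).
  0101111111000
+ 0110111111011
= 1100111110011
Result 1100111110011: MSB = 1 → 6643 − 8192 = -1549.
Both addends (after negating the subtrahend) are non-negative but the stored result is negative: signed overflow. The true value 3064 − (-3579) = 6643 lies outside [-4096, 4095].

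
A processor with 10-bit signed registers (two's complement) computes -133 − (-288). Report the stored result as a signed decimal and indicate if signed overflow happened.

155; no overflow

-133 → 1101111011
-288 → 1011100000
Subtract via negate-and-add: invert 1011100000 + 1 = 0100100000 (i.e. 288).
  1101111011
+ 0100100000
= 0010011011  (discard carry-out 1)
Result 0010011011: MSB = 0 → value 155.
Addends (after negating the subtrahend) have opposite signs, so signed overflow cannot occur.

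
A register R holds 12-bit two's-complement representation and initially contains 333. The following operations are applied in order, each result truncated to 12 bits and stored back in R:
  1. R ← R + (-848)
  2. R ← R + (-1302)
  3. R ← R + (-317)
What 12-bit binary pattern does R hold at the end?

Start: R = 333 = 000101001101.
R = 333 + (-848) = -515 = 110111111101
R = -515 + (-1302) = -1817 = 100011100111
R = -1817 + (-317) = -2134; wraps to 1962 = 011110101010

011110101010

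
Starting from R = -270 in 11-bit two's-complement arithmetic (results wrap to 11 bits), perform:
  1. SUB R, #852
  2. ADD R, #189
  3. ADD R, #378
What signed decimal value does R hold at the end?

-555

Start: R = -270 = 11011110010.
R = -270 − 852 = -1122; wraps to 926 = 01110011110
R = 926 + 189 = 1115; wraps to -933 = 10001011011
R = -933 + 378 = -555 = 10111010101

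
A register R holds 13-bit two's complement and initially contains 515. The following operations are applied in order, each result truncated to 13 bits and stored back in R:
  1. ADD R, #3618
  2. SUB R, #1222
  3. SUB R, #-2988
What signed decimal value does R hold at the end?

-2293

Start: R = 515 = 0001000000011.
R = 515 + 3618 = 4133; wraps to -4059 = 1000000100101
R = -4059 − 1222 = -5281; wraps to 2911 = 0101101011111
R = 2911 − (-2988) = 5899; wraps to -2293 = 1011100001011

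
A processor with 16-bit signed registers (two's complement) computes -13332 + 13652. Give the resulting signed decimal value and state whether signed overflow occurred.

-13332 → 1100101111101100
13652 → 0011010101010100
  1100101111101100
+ 0011010101010100
= 0000000101000000  (discard carry-out 1)
Result 0000000101000000: MSB = 0 → value 320.
Addends have opposite signs, so signed overflow cannot occur.

320; no overflow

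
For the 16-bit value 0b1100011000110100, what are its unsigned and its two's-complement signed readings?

unsigned = 50740, signed = -14796

Unsigned: 1100011000110100 = 50740.
Signed: MSB=1 → 50740 − 65536 = -14796.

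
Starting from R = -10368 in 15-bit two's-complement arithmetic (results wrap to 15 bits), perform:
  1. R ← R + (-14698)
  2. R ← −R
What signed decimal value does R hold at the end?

Start: R = -10368 = 101011110000000.
R = -10368 + (-14698) = -25066; wraps to 7702 = 001111000010110
R = −(7702) = -7702 = 110000111101010

-7702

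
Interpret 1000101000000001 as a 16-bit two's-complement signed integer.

MSB is 1, so the value is negative.
Unsigned reading: 35329. Subtract 2^16 = 65536: 35329 − 65536 = -30207.

-30207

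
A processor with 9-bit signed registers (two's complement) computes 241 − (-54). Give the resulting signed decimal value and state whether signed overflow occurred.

-217; overflow

241 → 011110001
-54 → 111001010
Subtract via negate-and-add: invert 111001010 + 1 = 000110110 (i.e. 54).
  011110001
+ 000110110
= 100100111
Result 100100111: MSB = 1 → 295 − 512 = -217.
Both addends (after negating the subtrahend) are non-negative but the stored result is negative: signed overflow. The true value 241 − (-54) = 295 lies outside [-256, 255].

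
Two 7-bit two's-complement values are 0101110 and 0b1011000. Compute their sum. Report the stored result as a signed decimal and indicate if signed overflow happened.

0101110 = 46 (signed)
0b1011000 → 1011000 = -40 (signed)
  0101110
+ 1011000
= 0000110  (discard carry-out 1)
Result 0000110: MSB = 0 → value 6.
Addends have opposite signs, so signed overflow cannot occur.

6; no overflow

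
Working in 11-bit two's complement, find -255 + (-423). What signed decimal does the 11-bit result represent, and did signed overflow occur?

-678; no overflow

-255 → 11100000001
-423 → 11001011001
  11100000001
+ 11001011001
= 10101011010  (discard carry-out 1)
Result 10101011010: MSB = 1 → 1370 − 2048 = -678.
Both addends are negative and so is the stored result: no signed overflow.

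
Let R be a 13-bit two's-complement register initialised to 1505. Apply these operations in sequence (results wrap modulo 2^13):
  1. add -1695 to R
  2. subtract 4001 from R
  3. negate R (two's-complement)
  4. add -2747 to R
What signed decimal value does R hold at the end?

1444

Start: R = 1505 = 0010111100001.
R = 1505 + (-1695) = -190 = 1111101000010
R = -190 − 4001 = -4191; wraps to 4001 = 0111110100001
R = −(4001) = -4001 = 1000001011111
R = -4001 + (-2747) = -6748; wraps to 1444 = 0010110100100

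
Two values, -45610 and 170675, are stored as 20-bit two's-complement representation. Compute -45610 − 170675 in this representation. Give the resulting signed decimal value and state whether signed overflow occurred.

-45610 → 11110100110111010110
170675 → 00101001101010110011
Subtract via negate-and-add: invert 00101001101010110011 + 1 = 11010110010101001101 (i.e. -170675).
  11110100110111010110
+ 11010110010101001101
= 11001011001100100011  (discard carry-out 1)
Result 11001011001100100011: MSB = 1 → 832291 − 1048576 = -216285.
Both addends (after negating the subtrahend) are negative and so is the stored result: no signed overflow.

-216285; no overflow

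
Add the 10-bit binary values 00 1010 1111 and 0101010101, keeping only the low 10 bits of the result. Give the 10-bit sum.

  0010101111
+ 0101010101
= 1000000100

1000000100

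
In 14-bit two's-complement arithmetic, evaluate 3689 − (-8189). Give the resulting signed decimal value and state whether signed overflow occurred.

3689 → 00111001101001
-8189 → 10000000000011
Subtract via negate-and-add: invert 10000000000011 + 1 = 01111111111101 (i.e. 8189).
  00111001101001
+ 01111111111101
= 10111001100110
Result 10111001100110: MSB = 1 → 11878 − 16384 = -4506.
Both addends (after negating the subtrahend) are non-negative but the stored result is negative: signed overflow. The true value 3689 − (-8189) = 11878 lies outside [-8192, 8191].

-4506; overflow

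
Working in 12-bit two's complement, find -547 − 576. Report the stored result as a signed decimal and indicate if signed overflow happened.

-1123; no overflow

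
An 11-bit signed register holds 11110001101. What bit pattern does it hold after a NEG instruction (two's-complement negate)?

00001110011

Invert: 00001110010. Add 1: 00001110011.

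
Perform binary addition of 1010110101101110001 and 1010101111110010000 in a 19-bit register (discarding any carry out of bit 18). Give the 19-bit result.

  1010110101101110001
+ 1010101111110010000
= 0101100101100000001  (discard carry-out 1)

0101100101100000001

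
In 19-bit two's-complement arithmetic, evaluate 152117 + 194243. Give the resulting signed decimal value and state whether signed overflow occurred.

-177928; overflow

152117 → 0100101001000110101
194243 → 0101111011011000011
  0100101001000110101
+ 0101111011011000011
= 1010100100011111000
Result 1010100100011111000: MSB = 1 → 346360 − 524288 = -177928.
Both addends are non-negative but the stored result is negative: signed overflow. The true value 152117 + 194243 = 346360 lies outside [-262144, 262143].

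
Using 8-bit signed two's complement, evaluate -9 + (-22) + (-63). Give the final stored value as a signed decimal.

-9 + (-22) = -31 (11100001)
-31 + (-63) = -94 (10100010)

-94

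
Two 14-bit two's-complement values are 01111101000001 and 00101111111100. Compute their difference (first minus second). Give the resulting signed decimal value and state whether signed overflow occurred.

4933; no overflow

01111101000001 = 8001 (signed)
00101111111100 = 3068 (signed)
Subtract via negate-and-add: invert 00101111111100 + 1 = 11010000000100 (i.e. -3068).
  01111101000001
+ 11010000000100
= 01001101000101  (discard carry-out 1)
Result 01001101000101: MSB = 0 → value 4933.
Addends (after negating the subtrahend) have opposite signs, so signed overflow cannot occur.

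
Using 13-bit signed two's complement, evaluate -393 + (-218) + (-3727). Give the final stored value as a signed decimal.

-393 + (-218) = -611 (1110110011101)
-611 + (-3727) = -4338 → wraps to 3854 (0111100001110)

3854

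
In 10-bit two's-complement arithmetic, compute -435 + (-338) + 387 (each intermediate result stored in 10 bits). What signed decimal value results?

-386

-435 + (-338) = -773 → wraps to 251 (0011111011)
251 + 387 = 638 → wraps to -386 (1001111110)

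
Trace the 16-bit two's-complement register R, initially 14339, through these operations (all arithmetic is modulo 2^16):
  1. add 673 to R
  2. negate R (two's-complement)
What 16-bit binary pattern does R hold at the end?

1100010101011100

Start: R = 14339 = 0011100000000011.
R = 14339 + 673 = 15012 = 0011101010100100
R = −(15012) = -15012 = 1100010101011100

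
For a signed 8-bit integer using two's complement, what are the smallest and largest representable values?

min = -128, max = 127

Minimum: −2^7 = -128.
Maximum: 2^7 − 1 = 127.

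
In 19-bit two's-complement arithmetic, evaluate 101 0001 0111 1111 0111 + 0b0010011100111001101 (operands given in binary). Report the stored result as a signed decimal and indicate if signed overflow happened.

101 0001 0111 1111 0111 → 1010001011111110111 = -190473 (signed)
0b0010011100111001101 → 0010011100111001101 = 80333 (signed)
  1010001011111110111
+ 0010011100111001101
= 1100101000111000100
Result 1100101000111000100: MSB = 1 → 414148 − 524288 = -110140.
Addends have opposite signs, so signed overflow cannot occur.

-110140; no overflow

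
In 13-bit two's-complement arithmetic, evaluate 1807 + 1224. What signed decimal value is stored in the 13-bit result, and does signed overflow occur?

3031; no overflow

1807 → 0011100001111
1224 → 0010011001000
  0011100001111
+ 0010011001000
= 0101111010111
Result 0101111010111: MSB = 0 → value 3031.
Both addends are non-negative and so is the stored result: no signed overflow.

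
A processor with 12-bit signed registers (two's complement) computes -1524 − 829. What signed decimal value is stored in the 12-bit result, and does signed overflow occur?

-1524 → 101000001100
829 → 001100111101
Subtract via negate-and-add: invert 001100111101 + 1 = 110011000011 (i.e. -829).
  101000001100
+ 110011000011
= 011011001111  (discard carry-out 1)
Result 011011001111: MSB = 0 → value 1743.
Both addends (after negating the subtrahend) are negative but the stored result is non-negative: signed overflow. The true value -1524 − 829 = -2353 lies outside [-2048, 2047].

1743; overflow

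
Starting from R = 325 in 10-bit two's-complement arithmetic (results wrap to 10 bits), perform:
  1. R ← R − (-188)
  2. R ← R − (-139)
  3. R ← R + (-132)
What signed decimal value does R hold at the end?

Start: R = 325 = 0101000101.
R = 325 − (-188) = 513; wraps to -511 = 1000000001
R = -511 − (-139) = -372 = 1010001100
R = -372 + (-132) = -504 = 1000001000

-504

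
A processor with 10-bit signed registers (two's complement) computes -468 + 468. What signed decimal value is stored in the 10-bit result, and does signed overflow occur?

-468 → 1000101100
468 → 0111010100
  1000101100
+ 0111010100
= 0000000000  (discard carry-out 1)
Result 0000000000: MSB = 0 → value 0.
Addends have opposite signs, so signed overflow cannot occur.

0; no overflow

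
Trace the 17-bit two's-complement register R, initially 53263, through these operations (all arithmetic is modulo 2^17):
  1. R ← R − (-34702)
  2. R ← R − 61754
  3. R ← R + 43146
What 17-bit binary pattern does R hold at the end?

Start: R = 53263 = 01101000000001111.
R = 53263 − (-34702) = 87965; wraps to -43107 = 10101011110011101
R = -43107 − 61754 = -104861; wraps to 26211 = 00110011001100011
R = 26211 + 43146 = 69357; wraps to -61715 = 10000111011101101

10000111011101101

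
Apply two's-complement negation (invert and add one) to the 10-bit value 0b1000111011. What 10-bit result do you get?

0111000101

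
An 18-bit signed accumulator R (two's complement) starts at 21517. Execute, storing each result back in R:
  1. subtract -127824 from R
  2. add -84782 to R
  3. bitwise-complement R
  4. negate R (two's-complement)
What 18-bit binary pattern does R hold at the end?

001111110000110000

Start: R = 21517 = 000101010000001101.
R = 21517 − (-127824) = 149341; wraps to -112803 = 100100011101011101
R = -112803 + (-84782) = -197585; wraps to 64559 = 001111110000101111
R = NOT 001111110000101111 = 110000001111010000 = -64560
R = −(-64560) = 64560 = 001111110000110000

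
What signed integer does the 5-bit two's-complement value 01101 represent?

MSB is 0, so the value is non-negative: 01101 = 13.

13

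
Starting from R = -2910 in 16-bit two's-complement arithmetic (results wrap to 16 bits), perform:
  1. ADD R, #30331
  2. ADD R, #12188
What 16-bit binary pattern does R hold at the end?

Start: R = -2910 = 1111010010100010.
R = -2910 + 30331 = 27421 = 0110101100011101
R = 27421 + 12188 = 39609; wraps to -25927 = 1001101010111001

1001101010111001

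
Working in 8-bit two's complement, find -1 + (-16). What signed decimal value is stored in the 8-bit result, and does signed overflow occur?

-17; no overflow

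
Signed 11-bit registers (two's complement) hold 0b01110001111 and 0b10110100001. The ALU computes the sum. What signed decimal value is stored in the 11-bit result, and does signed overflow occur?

0b01110001111 → 01110001111 = 911 (signed)
0b10110100001 → 10110100001 = -607 (signed)
  01110001111
+ 10110100001
= 00100110000  (discard carry-out 1)
Result 00100110000: MSB = 0 → value 304.
Addends have opposite signs, so signed overflow cannot occur.

304; no overflow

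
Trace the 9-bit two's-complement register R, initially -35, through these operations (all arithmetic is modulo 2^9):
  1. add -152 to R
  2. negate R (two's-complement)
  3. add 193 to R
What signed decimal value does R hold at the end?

-132

Start: R = -35 = 111011101.
R = -35 + (-152) = -187 = 101000101
R = −(-187) = 187 = 010111011
R = 187 + 193 = 380; wraps to -132 = 101111100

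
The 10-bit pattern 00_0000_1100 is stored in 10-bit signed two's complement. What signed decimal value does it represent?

12

MSB is 0, so the value is non-negative: 0000001100 = 12.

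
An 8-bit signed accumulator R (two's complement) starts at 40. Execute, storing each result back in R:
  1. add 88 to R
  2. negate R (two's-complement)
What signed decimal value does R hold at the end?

-128

Start: R = 40 = 00101000.
R = 40 + 88 = 128; wraps to -128 = 10000000
R = −(-128) = 128; wraps to -128 = 10000000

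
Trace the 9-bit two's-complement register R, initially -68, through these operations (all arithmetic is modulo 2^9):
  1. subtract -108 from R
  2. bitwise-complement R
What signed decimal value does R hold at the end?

Start: R = -68 = 110111100.
R = -68 − (-108) = 40 = 000101000
R = NOT 000101000 = 111010111 = -41

-41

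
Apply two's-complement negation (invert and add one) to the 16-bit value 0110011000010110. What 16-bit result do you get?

1001100111101010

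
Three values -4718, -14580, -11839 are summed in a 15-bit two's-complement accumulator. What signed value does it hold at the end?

-4718 + (-14580) = -19298 → wraps to 13470 (011010010011110)
13470 + (-11839) = 1631 (000011001011111)

1631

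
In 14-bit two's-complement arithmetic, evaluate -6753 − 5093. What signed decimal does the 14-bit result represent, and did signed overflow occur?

4538; overflow

-6753 → 10010110011111
5093 → 01001111100101
Subtract via negate-and-add: invert 01001111100101 + 1 = 10110000011011 (i.e. -5093).
  10010110011111
+ 10110000011011
= 01000110111010  (discard carry-out 1)
Result 01000110111010: MSB = 0 → value 4538.
Both addends (after negating the subtrahend) are negative but the stored result is non-negative: signed overflow. The true value -6753 − 5093 = -11846 lies outside [-8192, 8191].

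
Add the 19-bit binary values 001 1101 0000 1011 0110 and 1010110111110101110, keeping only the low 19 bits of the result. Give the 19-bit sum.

1110100000001100100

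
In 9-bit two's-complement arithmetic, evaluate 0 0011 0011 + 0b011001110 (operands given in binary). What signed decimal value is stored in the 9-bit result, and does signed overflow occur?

0 0011 0011 → 000110011 = 51 (signed)
0b011001110 → 011001110 = 206 (signed)
  000110011
+ 011001110
= 100000001
Result 100000001: MSB = 1 → 257 − 512 = -255.
Both addends are non-negative but the stored result is negative: signed overflow. The true value 51 + 206 = 257 lies outside [-256, 255].

-255; overflow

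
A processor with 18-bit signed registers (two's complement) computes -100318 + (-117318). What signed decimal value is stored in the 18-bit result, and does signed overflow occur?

-100318 → 100111100000100010
-117318 → 100011010110111010
  100111100000100010
+ 100011010110111010
= 001010110111011100  (discard carry-out 1)
Result 001010110111011100: MSB = 0 → value 44508.
Both addends are negative but the stored result is non-negative: signed overflow. The true value -100318 + (-117318) = -217636 lies outside [-131072, 131071].

44508; overflow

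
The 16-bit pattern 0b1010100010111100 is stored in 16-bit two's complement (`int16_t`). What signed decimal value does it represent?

-22340

MSB is 1, so the value is negative.
Invert: 0101011101000011. Add 1: 0101011101000100 = 22340. So the value is −22340.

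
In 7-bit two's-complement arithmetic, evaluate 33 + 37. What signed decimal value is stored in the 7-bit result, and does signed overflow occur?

-58; overflow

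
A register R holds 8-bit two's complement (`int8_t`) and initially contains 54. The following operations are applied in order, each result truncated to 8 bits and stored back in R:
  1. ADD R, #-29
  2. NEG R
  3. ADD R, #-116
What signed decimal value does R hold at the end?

115

Start: R = 54 = 00110110.
R = 54 + (-29) = 25 = 00011001
R = −(25) = -25 = 11100111
R = -25 + (-116) = -141; wraps to 115 = 01110011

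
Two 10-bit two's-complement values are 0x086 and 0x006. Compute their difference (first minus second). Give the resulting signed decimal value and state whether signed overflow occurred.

128; no overflow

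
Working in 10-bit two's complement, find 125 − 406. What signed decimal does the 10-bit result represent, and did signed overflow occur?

-281; no overflow

125 → 0001111101
406 → 0110010110
Subtract via negate-and-add: invert 0110010110 + 1 = 1001101010 (i.e. -406).
  0001111101
+ 1001101010
= 1011100111
Result 1011100111: MSB = 1 → 743 − 1024 = -281.
Addends (after negating the subtrahend) have opposite signs, so signed overflow cannot occur.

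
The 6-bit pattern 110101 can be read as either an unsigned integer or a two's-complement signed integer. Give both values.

unsigned = 53, signed = -11

Unsigned: 110101 = 53.
Signed: MSB=1 → 53 − 64 = -11.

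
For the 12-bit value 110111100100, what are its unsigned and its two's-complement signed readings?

unsigned = 3556, signed = -540

Unsigned: 110111100100 = 3556.
Signed: MSB=1 → 3556 − 4096 = -540.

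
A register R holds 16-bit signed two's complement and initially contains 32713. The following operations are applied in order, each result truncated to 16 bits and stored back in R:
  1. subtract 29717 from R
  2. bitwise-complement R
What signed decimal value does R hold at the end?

-2997

Start: R = 32713 = 0111111111001001.
R = 32713 − 29717 = 2996 = 0000101110110100
R = NOT 0000101110110100 = 1111010001001011 = -2997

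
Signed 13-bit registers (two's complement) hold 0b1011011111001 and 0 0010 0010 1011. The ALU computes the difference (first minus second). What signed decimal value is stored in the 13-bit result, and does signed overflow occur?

-2866; no overflow

0b1011011111001 → 1011011111001 = -2311 (signed)
0 0010 0010 1011 → 0001000101011 = 555 (signed)
Subtract via negate-and-add: invert 0001000101011 + 1 = 1110111010101 (i.e. -555).
  1011011111001
+ 1110111010101
= 1010011001110  (discard carry-out 1)
Result 1010011001110: MSB = 1 → 5326 − 8192 = -2866.
Both addends (after negating the subtrahend) are negative and so is the stored result: no signed overflow.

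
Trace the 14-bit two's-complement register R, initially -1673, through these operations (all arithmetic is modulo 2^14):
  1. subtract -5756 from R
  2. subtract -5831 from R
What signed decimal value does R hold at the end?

Start: R = -1673 = 11100101110111.
R = -1673 − (-5756) = 4083 = 00111111110011
R = 4083 − (-5831) = 9914; wraps to -6470 = 10011010111010

-6470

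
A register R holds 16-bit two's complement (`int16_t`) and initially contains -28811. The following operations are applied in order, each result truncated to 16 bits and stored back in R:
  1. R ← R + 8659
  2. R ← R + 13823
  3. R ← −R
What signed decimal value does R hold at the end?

6329

Start: R = -28811 = 1000111101110101.
R = -28811 + 8659 = -20152 = 1011000101001000
R = -20152 + 13823 = -6329 = 1110011101000111
R = −(-6329) = 6329 = 0001100010111001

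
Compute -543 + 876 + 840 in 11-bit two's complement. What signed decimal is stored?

-875

-543 + 876 = 333 (00101001101)
333 + 840 = 1173 → wraps to -875 (10010010101)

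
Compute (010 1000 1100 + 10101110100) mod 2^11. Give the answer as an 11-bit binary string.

  01010001100
+ 10101110100
= 00000000000  (discard carry-out 1)

00000000000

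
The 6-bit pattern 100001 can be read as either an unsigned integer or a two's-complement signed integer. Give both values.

Unsigned: 100001 = 33.
Signed: MSB=1 → 33 − 64 = -31.

unsigned = 33, signed = -31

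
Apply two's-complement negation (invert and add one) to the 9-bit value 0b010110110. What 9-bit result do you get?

Invert: 101001001. Add 1: 101001010.

101001010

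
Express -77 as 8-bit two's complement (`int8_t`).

|-77| = 77 = 01001101 in 8 bits.
Invert the bits: 10110010. Add 1: 10110011.
Check: 10110011 reads as 179 − 256 = -77.

10110011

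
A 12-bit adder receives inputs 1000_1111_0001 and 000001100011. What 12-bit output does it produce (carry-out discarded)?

100101010100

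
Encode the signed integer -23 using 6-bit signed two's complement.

|-23| = 23 = 010111 in 6 bits.
Invert the bits: 101000. Add 1: 101001.
Check: 101001 reads as 41 − 64 = -23.

101001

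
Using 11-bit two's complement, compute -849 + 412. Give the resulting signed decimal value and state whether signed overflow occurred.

-849 → 10010101111
412 → 00110011100
  10010101111
+ 00110011100
= 11001001011
Result 11001001011: MSB = 1 → 1611 − 2048 = -437.
Addends have opposite signs, so signed overflow cannot occur.

-437; no overflow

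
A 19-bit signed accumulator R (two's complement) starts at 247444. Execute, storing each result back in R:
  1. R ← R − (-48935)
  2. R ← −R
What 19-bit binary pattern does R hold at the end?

0110111101001000101

Start: R = 247444 = 0111100011010010100.
R = 247444 − (-48935) = 296379; wraps to -227909 = 1001000010110111011
R = −(-227909) = 227909 = 0110111101001000101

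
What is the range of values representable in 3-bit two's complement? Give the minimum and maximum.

min = -4, max = 3

Minimum: −2^2 = -4.
Maximum: 2^2 − 1 = 3.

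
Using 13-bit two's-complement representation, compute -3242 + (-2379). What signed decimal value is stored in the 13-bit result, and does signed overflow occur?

2571; overflow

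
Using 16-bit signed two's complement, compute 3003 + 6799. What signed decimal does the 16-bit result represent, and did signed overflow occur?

9802; no overflow

3003 → 0000101110111011
6799 → 0001101010001111
  0000101110111011
+ 0001101010001111
= 0010011001001010
Result 0010011001001010: MSB = 0 → value 9802.
Both addends are non-negative and so is the stored result: no signed overflow.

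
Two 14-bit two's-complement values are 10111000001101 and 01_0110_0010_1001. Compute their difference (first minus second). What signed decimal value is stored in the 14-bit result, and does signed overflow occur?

10111000001101 = -4595 (signed)
01_0110_0010_1001 → 01011000101001 = 5673 (signed)
Subtract via negate-and-add: invert 01011000101001 + 1 = 10100111010111 (i.e. -5673).
  10111000001101
+ 10100111010111
= 01011111100100  (discard carry-out 1)
Result 01011111100100: MSB = 0 → value 6116.
Both addends (after negating the subtrahend) are negative but the stored result is non-negative: signed overflow. The true value -4595 − 5673 = -10268 lies outside [-8192, 8191].

6116; overflow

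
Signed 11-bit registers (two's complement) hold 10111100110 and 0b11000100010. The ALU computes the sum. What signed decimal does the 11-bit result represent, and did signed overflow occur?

10111100110 = -538 (signed)
0b11000100010 → 11000100010 = -478 (signed)
  10111100110
+ 11000100010
= 10000001000  (discard carry-out 1)
Result 10000001000: MSB = 1 → 1032 − 2048 = -1016.
Both addends are negative and so is the stored result: no signed overflow.

-1016; no overflow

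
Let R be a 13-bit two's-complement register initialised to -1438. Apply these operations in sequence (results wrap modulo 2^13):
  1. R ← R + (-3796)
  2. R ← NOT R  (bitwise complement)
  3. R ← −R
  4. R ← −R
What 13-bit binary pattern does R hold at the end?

Start: R = -1438 = 1101001100010.
R = -1438 + (-3796) = -5234; wraps to 2958 = 0101110001110
R = NOT 0101110001110 = 1010001110001 = -2959
R = −(-2959) = 2959 = 0101110001111
R = −(2959) = -2959 = 1010001110001

1010001110001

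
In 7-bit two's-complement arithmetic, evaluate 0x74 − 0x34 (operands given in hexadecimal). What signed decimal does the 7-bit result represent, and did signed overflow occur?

-64; no overflow

0x74 = 1110100 = -12 (signed)
0x34 = 0110100 = 52 (signed)
Subtract via negate-and-add: invert 0110100 + 1 = 1001100 (i.e. -52).
  1110100
+ 1001100
= 1000000  (discard carry-out 1)
Result 1000000: MSB = 1 → 64 − 128 = -64.
Both addends (after negating the subtrahend) are negative and so is the stored result: no signed overflow.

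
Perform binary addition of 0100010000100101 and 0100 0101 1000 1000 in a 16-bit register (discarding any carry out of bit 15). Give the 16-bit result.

1000100110101101

  0100010000100101
+ 0100010110001000
= 1000100110101101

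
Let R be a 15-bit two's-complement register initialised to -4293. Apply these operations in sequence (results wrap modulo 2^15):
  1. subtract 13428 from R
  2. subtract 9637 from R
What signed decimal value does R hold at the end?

5410

Start: R = -4293 = 110111100111011.
R = -4293 − 13428 = -17721; wraps to 15047 = 011101011000111
R = 15047 − 9637 = 5410 = 001010100100010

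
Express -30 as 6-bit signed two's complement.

|-30| = 30 = 011110 in 6 bits.
Invert the bits: 100001. Add 1: 100010.
Check: 100010 reads as 34 − 64 = -30.

100010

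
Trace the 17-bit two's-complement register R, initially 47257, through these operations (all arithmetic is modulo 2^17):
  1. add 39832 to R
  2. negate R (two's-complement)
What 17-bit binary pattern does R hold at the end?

01010101111001111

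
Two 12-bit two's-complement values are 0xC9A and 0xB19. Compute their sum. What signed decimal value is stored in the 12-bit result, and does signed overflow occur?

0xC9A = 110010011010 = -870 (signed)
0xB19 = 101100011001 = -1255 (signed)
  110010011010
+ 101100011001
= 011110110011  (discard carry-out 1)
Result 011110110011: MSB = 0 → value 1971.
Both addends are negative but the stored result is non-negative: signed overflow. The true value -870 + (-1255) = -2125 lies outside [-2048, 2047].

1971; overflow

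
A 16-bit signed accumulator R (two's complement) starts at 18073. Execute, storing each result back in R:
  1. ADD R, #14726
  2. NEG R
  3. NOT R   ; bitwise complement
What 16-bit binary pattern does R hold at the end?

1000000000011110

Start: R = 18073 = 0100011010011001.
R = 18073 + 14726 = 32799; wraps to -32737 = 1000000000011111
R = −(-32737) = 32737 = 0111111111100001
R = NOT 0111111111100001 = 1000000000011110 = -32738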